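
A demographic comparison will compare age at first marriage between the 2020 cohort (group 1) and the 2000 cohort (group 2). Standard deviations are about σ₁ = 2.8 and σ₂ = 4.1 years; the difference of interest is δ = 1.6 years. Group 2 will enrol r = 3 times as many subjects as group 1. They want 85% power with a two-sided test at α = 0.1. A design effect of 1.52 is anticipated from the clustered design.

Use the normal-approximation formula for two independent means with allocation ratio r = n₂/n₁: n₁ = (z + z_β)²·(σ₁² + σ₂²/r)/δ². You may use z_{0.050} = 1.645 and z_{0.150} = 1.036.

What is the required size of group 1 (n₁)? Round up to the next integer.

n₁ = 58

n₁ = (z_{α/2} + z_β)² · (σ₁² + σ₂²/r) / δ²
   = (1.645 + 1.036)² · (2.8² + 4.1²/3) / 1.6²
   = 7.1878 · (7.84 + 5.6033) / 2.56
   = 7.1878 · 13.4433 / 2.56
   = 37.75
Design effect: 1.52 × 37.75 = 57.37.
Round up → n₁ = 58; n₂ = r·n₁ = 3 × 58 = 174.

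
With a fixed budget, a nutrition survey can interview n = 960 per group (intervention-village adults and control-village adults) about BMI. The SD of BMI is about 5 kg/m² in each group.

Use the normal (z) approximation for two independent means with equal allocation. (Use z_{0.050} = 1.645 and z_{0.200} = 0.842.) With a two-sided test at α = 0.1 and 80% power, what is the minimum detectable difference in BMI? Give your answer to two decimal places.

Minimum detectable difference ≈ 0.57 kg/m²

δ = (z_{α/2} + z_β) · √((σ₁²+σ₂²)/n)
  = (1.645 + 0.842) · √(50/960)
  = 2.487 · √0.05208
  = 2.487 · 0.2282
  = 0.5676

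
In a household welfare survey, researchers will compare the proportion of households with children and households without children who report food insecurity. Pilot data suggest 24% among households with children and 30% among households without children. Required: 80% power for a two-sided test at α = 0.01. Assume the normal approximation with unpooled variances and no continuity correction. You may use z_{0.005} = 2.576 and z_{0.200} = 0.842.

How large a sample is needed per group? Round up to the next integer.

n = 1274 per group

n = (z_{α/2} + z_β)² · [p₁(1−p₁) + p₂(1−p₂)] / (p₁ − p₂)²
  = (2.576 + 0.842)² · (0.24·0.76 + 0.30·0.70) / (-0.06)²
  = (3.418)² · (0.1824 + 0.2100) / 0.0036
  = 11.6827 · 0.3924 / 0.0036
  = 1273.42
Round up → n = 1274 per group.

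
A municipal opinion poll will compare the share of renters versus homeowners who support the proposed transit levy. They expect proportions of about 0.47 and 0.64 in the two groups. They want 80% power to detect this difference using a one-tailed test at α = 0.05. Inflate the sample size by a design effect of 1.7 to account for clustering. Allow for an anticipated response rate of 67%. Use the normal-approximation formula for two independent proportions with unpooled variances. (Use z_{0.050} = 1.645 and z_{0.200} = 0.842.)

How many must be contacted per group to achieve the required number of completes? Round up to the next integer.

n = 261 per group

n = (z_α + z_β)² · [p₁(1−p₁) + p₂(1−p₂)] / (p₁ − p₂)²
  = (1.645 + 0.842)² · (0.47·0.53 + 0.64·0.36) / (-0.17)²
  = (2.487)² · (0.2491 + 0.2304) / 0.0289
  = 6.1852 · 0.4795 / 0.0289
  = 102.62
Design effect: 1.7 × 102.62 = 174.46.
Adjust for 67% response: 174.46 / 0.67 = 260.39.
Round up → n = 261 per group.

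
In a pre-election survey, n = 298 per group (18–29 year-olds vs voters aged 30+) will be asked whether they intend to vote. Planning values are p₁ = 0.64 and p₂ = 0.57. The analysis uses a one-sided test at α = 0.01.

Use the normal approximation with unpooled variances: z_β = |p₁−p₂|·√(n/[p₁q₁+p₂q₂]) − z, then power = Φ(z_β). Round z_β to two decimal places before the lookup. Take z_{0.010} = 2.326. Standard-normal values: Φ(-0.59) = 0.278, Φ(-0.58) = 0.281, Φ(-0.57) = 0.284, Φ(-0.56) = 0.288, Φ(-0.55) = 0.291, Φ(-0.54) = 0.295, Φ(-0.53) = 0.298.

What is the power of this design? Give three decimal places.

Power ≈ 0.284

z_β = |p₁−p₂|·√(n/[p₁q₁+p₂q₂]) − z_α
    = 0.07 · √(298/0.4755) − 2.326
    = 0.07 · 25.0342 − 2.326
    = 1.7524 − 2.326 = -0.5736 → -0.57
Power = Φ(-0.57) = 0.284.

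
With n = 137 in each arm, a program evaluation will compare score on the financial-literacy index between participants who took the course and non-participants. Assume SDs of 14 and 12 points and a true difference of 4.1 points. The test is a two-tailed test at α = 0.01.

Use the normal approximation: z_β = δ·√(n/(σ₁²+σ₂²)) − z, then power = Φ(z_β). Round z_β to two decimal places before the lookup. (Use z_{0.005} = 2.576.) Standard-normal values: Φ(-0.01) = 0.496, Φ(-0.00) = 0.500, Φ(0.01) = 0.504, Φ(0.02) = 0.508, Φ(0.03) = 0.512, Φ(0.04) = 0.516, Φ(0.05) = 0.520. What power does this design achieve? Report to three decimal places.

z_β = δ·√(n/(σ₁²+σ₂²)) − z_{α/2}
    = 4.1 · √(137/340) − 2.576
    = 4.1 · 0.63478 − 2.576
    = 2.6026 − 2.576 = 0.0266 → 0.03
Power = Φ(0.03) = 0.512.

Power ≈ 0.512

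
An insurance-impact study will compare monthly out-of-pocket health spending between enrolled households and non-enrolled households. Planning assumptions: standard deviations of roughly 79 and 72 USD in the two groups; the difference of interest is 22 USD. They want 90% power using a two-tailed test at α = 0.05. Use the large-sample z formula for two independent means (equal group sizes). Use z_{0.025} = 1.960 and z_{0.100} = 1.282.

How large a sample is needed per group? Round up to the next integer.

n = 249 per group

n = (z_{α/2} + z_β)² · (σ₁² + σ₂²) / δ²
  = (1.960 + 1.282)² · (79² + 72² = 11425) / 22²
  = 10.5106 · 11425 / 484
  = 248.11
Round up → n = 249 per group.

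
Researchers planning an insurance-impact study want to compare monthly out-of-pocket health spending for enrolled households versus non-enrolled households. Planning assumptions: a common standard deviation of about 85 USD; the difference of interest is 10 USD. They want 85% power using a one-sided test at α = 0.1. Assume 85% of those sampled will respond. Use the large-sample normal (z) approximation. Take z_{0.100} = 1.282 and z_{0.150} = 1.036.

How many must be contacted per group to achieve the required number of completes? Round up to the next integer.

n = (z_α + z_β)² · (σ₁² + σ₂²) / δ²
  = (1.282 + 1.036)² · (2·85² = 14450) / 10²
  = 5.3731 · 14450 / 100
  = 776.42
Adjust for 85% response: 776.42 / 0.85 = 913.43.
Round up → n = 914 per group.

n = 914 per group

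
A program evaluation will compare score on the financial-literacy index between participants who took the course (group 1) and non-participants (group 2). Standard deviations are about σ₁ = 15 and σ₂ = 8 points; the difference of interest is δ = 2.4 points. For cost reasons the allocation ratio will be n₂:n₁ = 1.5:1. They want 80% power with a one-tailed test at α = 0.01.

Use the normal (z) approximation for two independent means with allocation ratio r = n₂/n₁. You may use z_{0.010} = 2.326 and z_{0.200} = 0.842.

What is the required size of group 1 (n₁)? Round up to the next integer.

n₁ = (z_α + z_β)² · (σ₁² + σ₂²/r) / δ²
   = (2.326 + 0.842)² · (15² + 8²/1.5) / 2.4²
   = 10.0362 · (225 + 42.6667) / 5.76
   = 10.0362 · 267.6667 / 5.76
   = 466.38
Round up → n₁ = 467; n₂ = r·n₁ = 1.5 × 467 = 701.

n₁ = 467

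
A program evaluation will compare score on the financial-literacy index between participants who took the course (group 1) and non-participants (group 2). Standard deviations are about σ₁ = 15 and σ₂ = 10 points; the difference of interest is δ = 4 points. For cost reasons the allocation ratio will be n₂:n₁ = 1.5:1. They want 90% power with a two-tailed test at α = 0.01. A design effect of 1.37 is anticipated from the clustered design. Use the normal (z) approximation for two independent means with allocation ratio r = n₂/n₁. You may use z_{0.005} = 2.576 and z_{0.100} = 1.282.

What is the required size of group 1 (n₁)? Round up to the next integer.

n₁ = (z_{α/2} + z_β)² · (σ₁² + σ₂²/r) / δ²
   = (2.576 + 1.282)² · (15² + 10²/1.5) / 4²
   = 14.8842 · (225 + 66.6667) / 16
   = 14.8842 · 291.6667 / 16
   = 271.33
Design effect: 1.37 × 271.33 = 371.72.
Round up → n₁ = 372; n₂ = r·n₁ = 1.5 × 372 = 558.

n₁ = 372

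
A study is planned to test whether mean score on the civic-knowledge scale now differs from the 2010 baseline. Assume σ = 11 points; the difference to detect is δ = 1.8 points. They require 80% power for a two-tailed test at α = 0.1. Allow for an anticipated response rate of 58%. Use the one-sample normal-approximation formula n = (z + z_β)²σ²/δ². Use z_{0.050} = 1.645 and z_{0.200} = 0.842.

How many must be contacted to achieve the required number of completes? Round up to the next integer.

n = (z_{α/2} + z_β)² · σ² / δ²
  = (1.645 + 0.842)² · 11² / 1.8²
  = 6.1852 · 121 / 3.24
  = 230.99
Adjust for 58% response: 230.99 / 0.58 = 398.26.
Round up → n = 399.

n = 399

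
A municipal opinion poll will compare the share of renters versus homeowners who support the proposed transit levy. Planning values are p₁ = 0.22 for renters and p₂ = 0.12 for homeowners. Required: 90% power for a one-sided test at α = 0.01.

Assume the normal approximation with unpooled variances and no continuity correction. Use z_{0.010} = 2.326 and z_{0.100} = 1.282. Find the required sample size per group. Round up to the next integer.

n = 361 per group

n = (z_α + z_β)² · [p₁(1−p₁) + p₂(1−p₂)] / (p₁ − p₂)²
  = (2.326 + 1.282)² · (0.22·0.78 + 0.12·0.88) / (0.10)²
  = (3.608)² · (0.1716 + 0.1056) / 0.0100
  = 13.0177 · 0.2772 / 0.0100
  = 360.85
Round up → n = 361 per group.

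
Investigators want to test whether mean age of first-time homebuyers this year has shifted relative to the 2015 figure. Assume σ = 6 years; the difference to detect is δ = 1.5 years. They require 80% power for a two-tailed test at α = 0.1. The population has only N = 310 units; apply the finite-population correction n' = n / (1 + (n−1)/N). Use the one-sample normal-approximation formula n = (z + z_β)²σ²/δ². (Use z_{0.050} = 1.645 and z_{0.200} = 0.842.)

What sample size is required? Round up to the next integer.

n = (z_{α/2} + z_β)² · σ² / δ²
  = (1.645 + 0.842)² · 6² / 1.5²
  = 6.1852 · 36 / 2.25
  = 98.96
Finite-population correction (N = 310): 98.96 / (1 + (98.96 − 1)/310) = 75.20.
Round up → n = 76.

n = 76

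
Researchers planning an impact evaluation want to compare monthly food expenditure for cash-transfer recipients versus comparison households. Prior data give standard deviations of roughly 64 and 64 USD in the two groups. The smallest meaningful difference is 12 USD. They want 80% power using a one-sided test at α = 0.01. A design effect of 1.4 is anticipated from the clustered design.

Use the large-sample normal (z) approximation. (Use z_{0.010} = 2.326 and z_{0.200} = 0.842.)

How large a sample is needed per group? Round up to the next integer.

n = (z_α + z_β)² · (σ₁² + σ₂²) / δ²
  = (2.326 + 0.842)² · (64² + 64² = 8192) / 12²
  = 10.0362 · 8192 / 144
  = 570.95
Design effect: 1.4 × 570.95 = 799.33.
Round up → n = 800 per group.

n = 800 per group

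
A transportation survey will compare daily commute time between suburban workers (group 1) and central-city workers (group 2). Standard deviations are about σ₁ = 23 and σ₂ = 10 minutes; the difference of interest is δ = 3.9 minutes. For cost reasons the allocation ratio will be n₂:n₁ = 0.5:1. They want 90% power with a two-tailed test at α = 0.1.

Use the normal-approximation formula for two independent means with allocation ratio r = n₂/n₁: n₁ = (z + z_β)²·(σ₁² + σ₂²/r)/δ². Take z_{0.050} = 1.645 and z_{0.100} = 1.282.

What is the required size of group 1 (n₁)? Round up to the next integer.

n₁ = (z_{α/2} + z_β)² · (σ₁² + σ₂²/r) / δ²
   = (1.645 + 1.282)² · (23² + 10²/0.5) / 3.9²
   = 8.5673 · (529 + 200) / 15.21
   = 8.5673 · 729 / 15.21
   = 410.62
Round up → n₁ = 411; n₂ = r·n₁ = 0.5 × 411 = 206.

n₁ = 411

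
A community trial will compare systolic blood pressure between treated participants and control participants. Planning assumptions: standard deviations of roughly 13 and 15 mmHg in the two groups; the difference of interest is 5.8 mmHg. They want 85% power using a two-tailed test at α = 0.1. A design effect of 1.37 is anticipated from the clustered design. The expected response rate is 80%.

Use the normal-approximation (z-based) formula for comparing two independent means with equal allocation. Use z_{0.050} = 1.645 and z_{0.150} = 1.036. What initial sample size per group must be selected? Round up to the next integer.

n = (z_{α/2} + z_β)² · (σ₁² + σ₂²) / δ²
  = (1.645 + 1.036)² · (13² + 15² = 394) / 5.8²
  = 7.1878 · 394 / 33.64
  = 84.18
Design effect: 1.37 × 84.18 = 115.33.
Adjust for 80% response: 115.33 / 0.80 = 144.17.
Round up → n = 145 per group.

n = 145 per group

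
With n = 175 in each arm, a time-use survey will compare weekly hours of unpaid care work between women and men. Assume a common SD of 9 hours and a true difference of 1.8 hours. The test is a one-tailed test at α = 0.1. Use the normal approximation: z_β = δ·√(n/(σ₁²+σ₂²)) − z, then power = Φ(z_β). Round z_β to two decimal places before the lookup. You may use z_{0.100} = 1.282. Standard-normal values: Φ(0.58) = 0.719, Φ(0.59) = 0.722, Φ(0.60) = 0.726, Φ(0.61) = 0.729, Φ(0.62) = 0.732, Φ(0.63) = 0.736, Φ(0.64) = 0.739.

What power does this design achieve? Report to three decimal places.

z_β = δ·√(n/(σ₁²+σ₂²)) − z_α
    = 1.8 · √(175/162) − 1.282
    = 1.8 · 1.03935 − 1.282
    = 1.8708 − 1.282 = 0.5888 → 0.59
Power = Φ(0.59) = 0.722.

Power ≈ 0.722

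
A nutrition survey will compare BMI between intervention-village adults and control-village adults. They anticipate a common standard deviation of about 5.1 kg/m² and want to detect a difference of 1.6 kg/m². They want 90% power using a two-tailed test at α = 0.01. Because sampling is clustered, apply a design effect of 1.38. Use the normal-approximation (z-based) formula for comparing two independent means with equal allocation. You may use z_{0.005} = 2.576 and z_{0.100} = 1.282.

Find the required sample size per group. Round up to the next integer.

n = (z_{α/2} + z_β)² · (σ₁² + σ₂²) / δ²
  = (2.576 + 1.282)² · (2·5.1² = 52.02) / 1.6²
  = 14.8842 · 52.02 / 2.56
  = 302.45
Design effect: 1.38 × 302.45 = 417.38.
Round up → n = 418 per group.

n = 418 per group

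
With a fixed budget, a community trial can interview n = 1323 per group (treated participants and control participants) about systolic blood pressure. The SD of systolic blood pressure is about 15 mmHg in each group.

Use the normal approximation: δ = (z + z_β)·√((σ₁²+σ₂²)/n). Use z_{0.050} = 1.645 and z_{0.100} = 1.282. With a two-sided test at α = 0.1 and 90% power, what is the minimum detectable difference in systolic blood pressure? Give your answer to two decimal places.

Minimum detectable difference ≈ 1.71 mmHg

δ = (z_{α/2} + z_β) · √((σ₁²+σ₂²)/n)
  = (1.645 + 1.282) · √(450/1323)
  = 2.927 · √0.34014
  = 2.927 · 0.5832
  = 1.7071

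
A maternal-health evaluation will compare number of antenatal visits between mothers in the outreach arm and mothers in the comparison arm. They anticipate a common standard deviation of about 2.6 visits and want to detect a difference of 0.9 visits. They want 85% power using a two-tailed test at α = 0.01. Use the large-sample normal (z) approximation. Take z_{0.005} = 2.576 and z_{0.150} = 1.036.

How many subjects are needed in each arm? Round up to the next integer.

n = (z_{α/2} + z_β)² · (σ₁² + σ₂²) / δ²
  = (2.576 + 1.036)² · (2·2.6² = 13.52) / 0.9²
  = 13.0465 · 13.52 / 0.81
  = 217.76
Round up → n = 218 per group.

n = 218 per group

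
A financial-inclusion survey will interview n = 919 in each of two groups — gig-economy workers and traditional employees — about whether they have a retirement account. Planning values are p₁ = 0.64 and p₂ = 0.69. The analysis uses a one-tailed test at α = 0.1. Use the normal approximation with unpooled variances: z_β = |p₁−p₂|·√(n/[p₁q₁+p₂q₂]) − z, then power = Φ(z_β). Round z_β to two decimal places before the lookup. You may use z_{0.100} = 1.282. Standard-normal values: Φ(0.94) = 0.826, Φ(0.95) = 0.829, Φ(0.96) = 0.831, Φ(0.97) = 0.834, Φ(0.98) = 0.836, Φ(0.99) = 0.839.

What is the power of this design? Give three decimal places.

Power ≈ 0.839

z_β = |p₁−p₂|·√(n/[p₁q₁+p₂q₂]) − z_α
    = 0.05 · √(919/0.4443) − 1.282
    = 0.05 · 45.4799 − 1.282
    = 2.2740 − 1.282 = 0.9920 → 0.99
Power = Φ(0.99) = 0.839.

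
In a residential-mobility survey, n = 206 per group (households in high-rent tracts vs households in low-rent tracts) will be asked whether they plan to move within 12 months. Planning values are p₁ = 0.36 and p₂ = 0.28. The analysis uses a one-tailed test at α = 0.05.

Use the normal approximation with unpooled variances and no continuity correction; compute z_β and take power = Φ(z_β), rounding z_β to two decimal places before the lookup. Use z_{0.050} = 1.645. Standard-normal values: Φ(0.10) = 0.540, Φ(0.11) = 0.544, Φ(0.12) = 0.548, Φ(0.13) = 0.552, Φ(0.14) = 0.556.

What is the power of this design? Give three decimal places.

Power ≈ 0.540

z_β = |p₁−p₂|·√(n/[p₁q₁+p₂q₂]) − z_α
    = 0.08 · √(206/0.4320) − 1.645
    = 0.08 · 21.8369 − 1.645
    = 1.7470 − 1.645 = 0.1020 → 0.10
Power = Φ(0.10) = 0.540.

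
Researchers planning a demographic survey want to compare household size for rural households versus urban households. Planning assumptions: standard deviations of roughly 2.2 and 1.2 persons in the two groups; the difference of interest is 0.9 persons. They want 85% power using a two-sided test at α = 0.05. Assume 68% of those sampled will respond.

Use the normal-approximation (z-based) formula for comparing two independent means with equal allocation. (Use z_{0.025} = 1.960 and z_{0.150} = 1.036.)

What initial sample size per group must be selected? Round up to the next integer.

n = (z_{α/2} + z_β)² · (σ₁² + σ₂²) / δ²
  = (1.960 + 1.036)² · (2.2² + 1.2² = 6.28) / 0.9²
  = 8.9760 · 6.28 / 0.81
  = 69.59
Adjust for 68% response: 69.59 / 0.68 = 102.34.
Round up → n = 103 per group.

n = 103 per group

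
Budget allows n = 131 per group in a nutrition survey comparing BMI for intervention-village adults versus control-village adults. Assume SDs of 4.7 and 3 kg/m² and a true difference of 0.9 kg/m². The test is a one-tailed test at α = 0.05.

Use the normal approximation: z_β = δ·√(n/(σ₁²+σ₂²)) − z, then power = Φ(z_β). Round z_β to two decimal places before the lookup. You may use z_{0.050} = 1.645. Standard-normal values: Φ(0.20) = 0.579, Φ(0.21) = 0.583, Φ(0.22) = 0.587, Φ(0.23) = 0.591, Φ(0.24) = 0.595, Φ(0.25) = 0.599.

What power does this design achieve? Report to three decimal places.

Power ≈ 0.579

z_β = δ·√(n/(σ₁²+σ₂²)) − z_α
    = 0.9 · √(131/31.09) − 1.645
    = 0.9 · 2.05270 − 1.645
    = 1.8474 − 1.645 = 0.2024 → 0.20
Power = Φ(0.20) = 0.579.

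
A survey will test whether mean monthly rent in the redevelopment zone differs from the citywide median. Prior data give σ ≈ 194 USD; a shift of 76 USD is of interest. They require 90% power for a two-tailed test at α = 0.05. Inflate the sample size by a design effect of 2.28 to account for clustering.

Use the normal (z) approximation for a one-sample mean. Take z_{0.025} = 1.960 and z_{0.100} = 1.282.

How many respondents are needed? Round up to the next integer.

n = 157

n = (z_{α/2} + z_β)² · σ² / δ²
  = (1.960 + 1.282)² · 194² / 76²
  = 10.5106 · 37636 / 5776
  = 68.49
Design effect: 2.28 × 68.49 = 156.15.
Round up → n = 157.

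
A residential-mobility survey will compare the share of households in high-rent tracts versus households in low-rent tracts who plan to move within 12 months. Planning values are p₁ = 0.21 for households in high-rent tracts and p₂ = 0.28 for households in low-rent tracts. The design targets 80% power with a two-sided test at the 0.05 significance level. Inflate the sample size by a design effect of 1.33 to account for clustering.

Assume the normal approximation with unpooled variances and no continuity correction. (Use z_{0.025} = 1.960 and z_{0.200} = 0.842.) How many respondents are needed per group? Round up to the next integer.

n = 784 per group

n = (z_{α/2} + z_β)² · [p₁(1−p₁) + p₂(1−p₂)] / (p₁ − p₂)²
  = (1.960 + 0.842)² · (0.21·0.79 + 0.28·0.72) / (-0.07)²
  = (2.802)² · (0.1659 + 0.2016) / 0.0049
  = 7.8512 · 0.3675 / 0.0049
  = 588.84
Design effect: 1.33 × 588.84 = 783.16.
Round up → n = 784 per group.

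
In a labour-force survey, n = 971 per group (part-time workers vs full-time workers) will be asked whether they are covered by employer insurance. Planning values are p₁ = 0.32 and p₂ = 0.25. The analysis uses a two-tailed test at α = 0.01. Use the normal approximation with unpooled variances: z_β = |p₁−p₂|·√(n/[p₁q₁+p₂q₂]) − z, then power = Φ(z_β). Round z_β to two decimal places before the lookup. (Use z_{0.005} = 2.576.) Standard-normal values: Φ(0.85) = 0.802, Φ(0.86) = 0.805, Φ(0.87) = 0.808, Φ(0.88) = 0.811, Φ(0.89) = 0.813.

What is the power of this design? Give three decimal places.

z_β = |p₁−p₂|·√(n/[p₁q₁+p₂q₂]) − z_{α/2}
    = 0.07 · √(971/0.4051) − 2.576
    = 0.07 · 48.9585 − 2.576
    = 3.4271 − 2.576 = 0.8511 → 0.85
Power = Φ(0.85) = 0.802.

Power ≈ 0.802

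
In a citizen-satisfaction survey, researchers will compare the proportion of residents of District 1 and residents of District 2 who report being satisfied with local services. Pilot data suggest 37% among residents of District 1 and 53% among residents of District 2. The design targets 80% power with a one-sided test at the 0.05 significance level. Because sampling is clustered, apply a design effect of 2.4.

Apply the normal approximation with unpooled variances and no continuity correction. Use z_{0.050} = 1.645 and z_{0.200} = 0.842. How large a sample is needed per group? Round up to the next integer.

n = 280 per group

n = (z_α + z_β)² · [p₁(1−p₁) + p₂(1−p₂)] / (p₁ − p₂)²
  = (1.645 + 0.842)² · (0.37·0.63 + 0.53·0.47) / (-0.16)²
  = (2.487)² · (0.2331 + 0.2491) / 0.0256
  = 6.1852 · 0.4822 / 0.0256
  = 116.50
Design effect: 2.4 × 116.50 = 279.61.
Round up → n = 280 per group.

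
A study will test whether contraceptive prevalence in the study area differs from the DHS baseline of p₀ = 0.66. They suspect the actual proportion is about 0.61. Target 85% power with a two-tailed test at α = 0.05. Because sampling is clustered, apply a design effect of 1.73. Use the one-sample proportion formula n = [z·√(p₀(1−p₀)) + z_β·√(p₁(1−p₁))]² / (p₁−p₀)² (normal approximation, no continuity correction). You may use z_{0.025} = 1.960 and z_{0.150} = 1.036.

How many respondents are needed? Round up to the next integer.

n = [z_{α/2}·√(p₀q₀) + z_β·√(p₁q₁)]² / (p₁ − p₀)²
  = [1.960·√(0.66·0.34) + 1.036·√(0.61·0.39)]² / (-0.05)²
  = [1.960·0.4737 + 1.036·0.4877]² / 0.0025
  = [1.4338]² / 0.0025
  = 822.29
Design effect: 1.73 × 822.29 = 1422.56.
Round up → n = 1423.

n = 1423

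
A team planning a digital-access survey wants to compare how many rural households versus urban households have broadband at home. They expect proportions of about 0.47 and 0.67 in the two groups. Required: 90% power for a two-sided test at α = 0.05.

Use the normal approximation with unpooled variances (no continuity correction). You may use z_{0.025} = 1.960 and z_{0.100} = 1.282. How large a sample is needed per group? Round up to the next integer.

n = 124 per group

n = (z_{α/2} + z_β)² · [p₁(1−p₁) + p₂(1−p₂)] / (p₁ − p₂)²
  = (1.960 + 1.282)² · (0.47·0.53 + 0.67·0.33) / (-0.20)²
  = (3.242)² · (0.2491 + 0.2211) / 0.0400
  = 10.5106 · 0.4702 / 0.0400
  = 123.55
Round up → n = 124 per group.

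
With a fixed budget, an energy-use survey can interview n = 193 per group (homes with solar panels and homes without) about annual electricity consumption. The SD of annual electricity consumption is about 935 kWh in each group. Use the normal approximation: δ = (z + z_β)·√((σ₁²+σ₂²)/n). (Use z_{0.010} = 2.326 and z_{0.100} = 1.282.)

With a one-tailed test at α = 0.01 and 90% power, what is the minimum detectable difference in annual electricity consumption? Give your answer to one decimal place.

Minimum detectable difference ≈ 343.4 kWh

δ = (z_α + z_β) · √((σ₁²+σ₂²)/n)
  = (2.326 + 1.282) · √(1748450/193)
  = 3.608 · √9059.3
  = 3.608 · 95.1805
  = 343.4112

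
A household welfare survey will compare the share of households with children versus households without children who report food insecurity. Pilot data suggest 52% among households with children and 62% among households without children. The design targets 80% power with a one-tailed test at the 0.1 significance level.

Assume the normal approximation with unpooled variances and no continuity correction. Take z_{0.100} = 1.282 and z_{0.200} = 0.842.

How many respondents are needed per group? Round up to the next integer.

n = (z_α + z_β)² · [p₁(1−p₁) + p₂(1−p₂)] / (p₁ − p₂)²
  = (1.282 + 0.842)² · (0.52·0.48 + 0.62·0.38) / (-0.10)²
  = (2.124)² · (0.2496 + 0.2356) / 0.0100
  = 4.5114 · 0.4852 / 0.0100
  = 218.89
Round up → n = 219 per group.

n = 219 per group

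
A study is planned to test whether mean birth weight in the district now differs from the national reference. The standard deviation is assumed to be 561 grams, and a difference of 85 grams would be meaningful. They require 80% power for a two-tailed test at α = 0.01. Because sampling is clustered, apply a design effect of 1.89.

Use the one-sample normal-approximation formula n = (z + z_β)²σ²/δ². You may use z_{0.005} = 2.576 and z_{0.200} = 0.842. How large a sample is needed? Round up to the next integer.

n = (z_{α/2} + z_β)² · σ² / δ²
  = (2.576 + 0.842)² · 561² / 85²
  = 11.6827 · 314721 / 7225
  = 508.90
Design effect: 1.89 × 508.90 = 961.82.
Round up → n = 962.

n = 962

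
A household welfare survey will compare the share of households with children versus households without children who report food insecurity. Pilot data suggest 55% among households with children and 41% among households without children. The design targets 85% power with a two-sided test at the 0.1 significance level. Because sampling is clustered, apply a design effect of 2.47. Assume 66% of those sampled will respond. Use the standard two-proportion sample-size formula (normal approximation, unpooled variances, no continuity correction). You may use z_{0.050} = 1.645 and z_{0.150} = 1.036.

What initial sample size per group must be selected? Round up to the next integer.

n = 672 per group

n = (z_{α/2} + z_β)² · [p₁(1−p₁) + p₂(1−p₂)] / (p₁ − p₂)²
  = (1.645 + 1.036)² · (0.55·0.45 + 0.41·0.59) / (0.14)²
  = (2.681)² · (0.2475 + 0.2419) / 0.0196
  = 7.1878 · 0.4894 / 0.0196
  = 179.47
Design effect: 2.47 × 179.47 = 443.30.
Adjust for 66% response: 443.30 / 0.66 = 671.67.
Round up → n = 672 per group.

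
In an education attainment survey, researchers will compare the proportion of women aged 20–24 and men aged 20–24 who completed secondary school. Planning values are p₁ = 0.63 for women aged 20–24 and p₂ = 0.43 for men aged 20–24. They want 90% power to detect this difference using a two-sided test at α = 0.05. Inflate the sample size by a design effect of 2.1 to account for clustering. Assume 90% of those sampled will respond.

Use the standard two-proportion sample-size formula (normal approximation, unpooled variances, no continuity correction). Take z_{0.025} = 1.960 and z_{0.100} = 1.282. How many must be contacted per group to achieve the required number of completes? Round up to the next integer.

n = (z_{α/2} + z_β)² · [p₁(1−p₁) + p₂(1−p₂)] / (p₁ − p₂)²
  = (1.960 + 1.282)² · (0.63·0.37 + 0.43·0.57) / (0.20)²
  = (3.242)² · (0.2331 + 0.2451) / 0.0400
  = 10.5106 · 0.4782 / 0.0400
  = 125.65
Design effect: 2.1 × 125.65 = 263.87.
Adjust for 90% response: 263.87 / 0.90 = 293.19.
Round up → n = 294 per group.

n = 294 per group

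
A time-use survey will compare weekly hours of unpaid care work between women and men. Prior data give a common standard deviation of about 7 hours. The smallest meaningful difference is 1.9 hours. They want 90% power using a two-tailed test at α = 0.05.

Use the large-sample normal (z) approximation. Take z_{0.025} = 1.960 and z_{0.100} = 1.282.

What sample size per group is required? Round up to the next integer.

n = (z_{α/2} + z_β)² · (σ₁² + σ₂²) / δ²
  = (1.960 + 1.282)² · (2·7² = 98) / 1.9²
  = 10.5106 · 98 / 3.61
  = 285.33
Round up → n = 286 per group.

n = 286 per group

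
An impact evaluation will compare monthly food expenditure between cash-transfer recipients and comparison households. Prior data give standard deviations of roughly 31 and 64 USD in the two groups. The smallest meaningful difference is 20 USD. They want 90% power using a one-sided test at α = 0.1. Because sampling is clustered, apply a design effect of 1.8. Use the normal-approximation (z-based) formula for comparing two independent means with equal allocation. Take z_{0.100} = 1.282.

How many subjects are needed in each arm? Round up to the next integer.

n = 150 per group

n = (z_α + z_β)² · (σ₁² + σ₂²) / δ²
  = (1.282 + 1.282)² · (31² + 64² = 5057) / 20²
  = 6.5741 · 5057 / 400
  = 83.11
Design effect: 1.8 × 83.11 = 149.60.
Round up → n = 150 per group.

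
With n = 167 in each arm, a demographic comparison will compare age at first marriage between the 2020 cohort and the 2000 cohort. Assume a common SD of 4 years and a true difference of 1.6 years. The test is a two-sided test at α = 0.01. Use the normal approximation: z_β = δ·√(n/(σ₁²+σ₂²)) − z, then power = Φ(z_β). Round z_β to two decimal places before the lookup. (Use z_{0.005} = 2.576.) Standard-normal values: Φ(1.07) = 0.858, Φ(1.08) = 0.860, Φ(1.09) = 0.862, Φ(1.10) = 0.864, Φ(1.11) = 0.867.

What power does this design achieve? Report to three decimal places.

Power ≈ 0.860

z_β = δ·√(n/(σ₁²+σ₂²)) − z_{α/2}
    = 1.6 · √(167/32) − 2.576
    = 1.6 · 2.28446 − 2.576
    = 3.6551 − 2.576 = 1.0791 → 1.08
Power = Φ(1.08) = 0.860.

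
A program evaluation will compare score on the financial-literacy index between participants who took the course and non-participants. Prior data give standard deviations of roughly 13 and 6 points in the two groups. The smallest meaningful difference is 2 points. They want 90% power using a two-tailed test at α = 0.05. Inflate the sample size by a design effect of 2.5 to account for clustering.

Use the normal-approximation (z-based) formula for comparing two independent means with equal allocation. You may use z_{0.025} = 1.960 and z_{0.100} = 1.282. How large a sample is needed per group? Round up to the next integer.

n = 1347 per group

n = (z_{α/2} + z_β)² · (σ₁² + σ₂²) / δ²
  = (1.960 + 1.282)² · (13² + 6² = 205) / 2²
  = 10.5106 · 205 / 4
  = 538.67
Design effect: 2.5 × 538.67 = 1346.67.
Round up → n = 1347 per group.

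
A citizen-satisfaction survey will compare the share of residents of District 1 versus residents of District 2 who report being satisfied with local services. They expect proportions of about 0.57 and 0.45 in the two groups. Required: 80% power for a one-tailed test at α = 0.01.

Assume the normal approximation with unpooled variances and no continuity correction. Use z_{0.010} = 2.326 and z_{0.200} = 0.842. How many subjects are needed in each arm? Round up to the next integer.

n = 344 per group

n = (z_α + z_β)² · [p₁(1−p₁) + p₂(1−p₂)] / (p₁ − p₂)²
  = (2.326 + 0.842)² · (0.57·0.43 + 0.45·0.55) / (0.12)²
  = (3.168)² · (0.2451 + 0.2475) / 0.0144
  = 10.0362 · 0.4926 / 0.0144
  = 343.32
Round up → n = 344 per group.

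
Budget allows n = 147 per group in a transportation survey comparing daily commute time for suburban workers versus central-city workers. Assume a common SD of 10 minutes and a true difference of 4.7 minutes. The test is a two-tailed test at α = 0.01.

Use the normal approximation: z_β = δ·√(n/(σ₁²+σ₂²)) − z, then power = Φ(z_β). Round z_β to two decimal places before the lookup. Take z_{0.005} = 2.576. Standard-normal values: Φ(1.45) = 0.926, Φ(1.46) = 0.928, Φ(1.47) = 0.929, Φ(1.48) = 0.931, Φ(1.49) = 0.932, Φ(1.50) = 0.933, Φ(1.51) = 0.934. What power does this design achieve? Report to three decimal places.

Power ≈ 0.926

z_β = δ·√(n/(σ₁²+σ₂²)) − z_{α/2}
    = 4.7 · √(147/200) − 2.576
    = 4.7 · 0.85732 − 2.576
    = 4.0294 − 2.576 = 1.4534 → 1.45
Power = Φ(1.45) = 0.926.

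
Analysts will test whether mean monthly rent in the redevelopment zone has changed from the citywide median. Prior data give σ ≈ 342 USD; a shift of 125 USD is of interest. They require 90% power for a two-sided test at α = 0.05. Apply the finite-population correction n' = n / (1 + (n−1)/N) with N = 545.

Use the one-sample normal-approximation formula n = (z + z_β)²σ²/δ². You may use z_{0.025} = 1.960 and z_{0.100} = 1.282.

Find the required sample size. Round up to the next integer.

n = (z_{α/2} + z_β)² · σ² / δ²
  = (1.960 + 1.282)² · 342² / 125²
  = 10.5106 · 116964 / 15625
  = 78.68
Finite-population correction (N = 545): 78.68 / (1 + (78.68 − 1)/545) = 68.86.
Round up → n = 69.

n = 69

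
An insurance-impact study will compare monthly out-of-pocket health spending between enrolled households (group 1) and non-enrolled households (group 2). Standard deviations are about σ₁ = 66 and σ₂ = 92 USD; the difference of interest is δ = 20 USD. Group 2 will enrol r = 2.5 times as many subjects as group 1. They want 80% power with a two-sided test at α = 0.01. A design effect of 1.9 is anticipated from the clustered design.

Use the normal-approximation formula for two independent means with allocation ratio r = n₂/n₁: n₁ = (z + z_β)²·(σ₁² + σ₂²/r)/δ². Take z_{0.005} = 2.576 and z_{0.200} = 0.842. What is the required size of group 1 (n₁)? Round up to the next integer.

n₁ = (z_{α/2} + z_β)² · (σ₁² + σ₂²/r) / δ²
   = (2.576 + 0.842)² · (66² + 92²/2.5) / 20²
   = 11.6827 · (4356 + 3385.6) / 400
   = 11.6827 · 7741.6 / 400
   = 226.11
Design effect: 1.9 × 226.11 = 429.60.
Round up → n₁ = 430; n₂ = r·n₁ = 2.5 × 430 = 1075.

n₁ = 430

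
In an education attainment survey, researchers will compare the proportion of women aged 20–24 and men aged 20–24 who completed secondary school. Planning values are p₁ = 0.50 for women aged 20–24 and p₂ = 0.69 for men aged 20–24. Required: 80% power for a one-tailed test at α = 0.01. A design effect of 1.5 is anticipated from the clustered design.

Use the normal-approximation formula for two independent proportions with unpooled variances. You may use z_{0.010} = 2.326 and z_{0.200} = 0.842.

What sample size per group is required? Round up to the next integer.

n = 194 per group

n = (z_α + z_β)² · [p₁(1−p₁) + p₂(1−p₂)] / (p₁ − p₂)²
  = (2.326 + 0.842)² · (0.50·0.50 + 0.69·0.31) / (-0.19)²
  = (3.168)² · (0.2500 + 0.2139) / 0.0361
  = 10.0362 · 0.4639 / 0.0361
  = 128.97
Design effect: 1.5 × 128.97 = 193.45.
Round up → n = 194 per group.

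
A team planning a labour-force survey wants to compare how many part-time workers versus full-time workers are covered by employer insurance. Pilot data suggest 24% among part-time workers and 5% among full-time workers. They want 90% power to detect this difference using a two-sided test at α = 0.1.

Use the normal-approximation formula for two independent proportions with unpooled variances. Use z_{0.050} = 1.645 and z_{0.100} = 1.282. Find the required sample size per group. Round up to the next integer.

n = (z_{α/2} + z_β)² · [p₁(1−p₁) + p₂(1−p₂)] / (p₁ − p₂)²
  = (1.645 + 1.282)² · (0.24·0.76 + 0.05·0.95) / (0.19)²
  = (2.927)² · (0.1824 + 0.0475) / 0.0361
  = 8.5673 · 0.2299 / 0.0361
  = 54.56
Round up → n = 55 per group.

n = 55 per group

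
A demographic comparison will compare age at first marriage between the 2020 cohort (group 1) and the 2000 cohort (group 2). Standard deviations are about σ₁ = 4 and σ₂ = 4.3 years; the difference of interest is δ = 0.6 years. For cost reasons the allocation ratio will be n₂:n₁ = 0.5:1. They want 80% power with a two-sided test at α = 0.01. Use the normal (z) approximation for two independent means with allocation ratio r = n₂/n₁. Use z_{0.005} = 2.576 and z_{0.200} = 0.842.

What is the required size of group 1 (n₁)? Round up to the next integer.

n₁ = (z_{α/2} + z_β)² · (σ₁² + σ₂²/r) / δ²
   = (2.576 + 0.842)² · (4² + 4.3²/0.5) / 0.6²
   = 11.6827 · (16 + 36.98) / 0.36
   = 11.6827 · 52.98 / 0.36
   = 1719.31
Round up → n₁ = 1720; n₂ = r·n₁ = 0.5 × 1720 = 860.

n₁ = 1720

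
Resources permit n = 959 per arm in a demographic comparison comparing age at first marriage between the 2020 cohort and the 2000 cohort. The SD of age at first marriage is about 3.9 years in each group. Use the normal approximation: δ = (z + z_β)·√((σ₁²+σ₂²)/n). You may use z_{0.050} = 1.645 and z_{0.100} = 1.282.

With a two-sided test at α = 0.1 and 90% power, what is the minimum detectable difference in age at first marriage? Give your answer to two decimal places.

δ = (z_{α/2} + z_β) · √((σ₁²+σ₂²)/n)
  = (1.645 + 1.282) · √(30.42/959)
  = 2.927 · √0.03172
  = 2.927 · 0.1781
  = 0.5213

Minimum detectable difference ≈ 0.52 years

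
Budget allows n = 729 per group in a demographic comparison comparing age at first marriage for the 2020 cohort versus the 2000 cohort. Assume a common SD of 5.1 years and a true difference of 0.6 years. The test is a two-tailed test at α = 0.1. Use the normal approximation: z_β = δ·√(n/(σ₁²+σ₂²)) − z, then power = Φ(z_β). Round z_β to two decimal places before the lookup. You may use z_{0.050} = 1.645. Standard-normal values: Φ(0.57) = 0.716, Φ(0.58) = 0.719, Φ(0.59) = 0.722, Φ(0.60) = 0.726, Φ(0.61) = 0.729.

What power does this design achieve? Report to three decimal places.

Power ≈ 0.726

z_β = δ·√(n/(σ₁²+σ₂²)) − z_{α/2}
    = 0.6 · √(729/52.02) − 1.645
    = 0.6 · 3.74351 − 1.645
    = 2.2461 − 1.645 = 0.6011 → 0.60
Power = Φ(0.60) = 0.726.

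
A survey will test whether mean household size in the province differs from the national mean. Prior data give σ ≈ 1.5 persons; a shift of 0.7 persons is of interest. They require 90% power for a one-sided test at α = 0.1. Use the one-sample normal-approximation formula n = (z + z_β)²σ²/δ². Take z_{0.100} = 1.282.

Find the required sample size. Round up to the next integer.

n = 31

n = (z_α + z_β)² · σ² / δ²
  = (1.282 + 1.282)² · 1.5² / 0.7²
  = 6.5741 · 2.25 / 0.49
  = 30.19
Round up → n = 31.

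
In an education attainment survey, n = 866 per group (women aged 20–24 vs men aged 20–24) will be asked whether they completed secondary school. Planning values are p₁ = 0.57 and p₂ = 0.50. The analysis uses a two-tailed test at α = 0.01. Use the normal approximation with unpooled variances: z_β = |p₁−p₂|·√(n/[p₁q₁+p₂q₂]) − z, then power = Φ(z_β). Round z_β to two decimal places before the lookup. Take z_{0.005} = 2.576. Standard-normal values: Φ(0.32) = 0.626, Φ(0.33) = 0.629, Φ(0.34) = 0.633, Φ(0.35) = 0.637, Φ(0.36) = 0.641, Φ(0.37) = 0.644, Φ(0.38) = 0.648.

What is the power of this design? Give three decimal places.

Power ≈ 0.637

z_β = |p₁−p₂|·√(n/[p₁q₁+p₂q₂]) − z_{α/2}
    = 0.07 · √(866/0.4951) − 2.576
    = 0.07 · 41.8227 − 2.576
    = 2.9276 − 2.576 = 0.3516 → 0.35
Power = Φ(0.35) = 0.637.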